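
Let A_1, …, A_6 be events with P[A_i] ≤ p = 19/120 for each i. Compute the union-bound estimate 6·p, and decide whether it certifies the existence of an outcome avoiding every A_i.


Union bound: P[∪_{i=1}^{6} A_i] ≤ Σ_i P[A_i] ≤ 6·p = 6·(19/120) = 19/20.
Numerically: 19/20 ≈ 0.950000.
Is 19/20 < 1? YES.
Since P[∪ A_i] ≤ 19/20 < 1, the complement has P[∩ A_i^c] ≥ 1 − 19/20 = 1/20 > 0, so some outcome avoids every A_i.

6·p = 19/20 ≈ 0.950000; existence CERTIFIED by the union bound.


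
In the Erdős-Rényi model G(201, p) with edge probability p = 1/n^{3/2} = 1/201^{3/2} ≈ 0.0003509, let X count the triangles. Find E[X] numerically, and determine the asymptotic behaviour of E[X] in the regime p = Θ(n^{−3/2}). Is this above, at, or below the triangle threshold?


Number of potential triangles: C(201, 3) = 1333300.
Each occurs with probability p³ ≈ (0.0003509)³ ≈ 4.321333e-11.
By linearity: E[X] = C(201, 3)·p³ ≈ 1333300 · 4.321333e-11 ≈ 0.0001.
Since α = 3/2 > 1, p = c/n^{3/2} = o(1/n) is below the triangle threshold p ~ 1/n. Asymptotically E[X] ~ (c³/6)·n^{3(1−α)} = (1³/6)·n^{-1.5} → 0, so by Markov's inequality G has no triangles w.h.p.

E[X] ≈ 0.0001; in regime p = Θ(1/n^{3/2}) E[X] tends to 0 (below the triangle threshold p ~ 1/n).


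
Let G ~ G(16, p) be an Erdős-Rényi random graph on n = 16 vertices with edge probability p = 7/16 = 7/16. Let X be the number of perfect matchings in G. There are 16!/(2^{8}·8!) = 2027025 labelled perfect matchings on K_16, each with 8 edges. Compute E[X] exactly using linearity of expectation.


K_16 has 16!/(2^{8}·8!) = 2027025 labelled perfect matchings.
For each such perfect matching H, let X_H = 1 if all 8 edges of H are present in G. Then P[X_H = 1] = p^{8} = (7/16)^{8} = 5764801/4294967296.
By linearity of expectation: E[X] = Σ_H E[X_H] = 2027025 · p^{8} = 2027025 · 5764801/4294967296 = 11685395747025/4294967296.
Numerically: E[X] ≈ 2721.

E[X] = 2027025 · (7/16)^{8} = 11685395747025/4294967296 ≈ 2721.


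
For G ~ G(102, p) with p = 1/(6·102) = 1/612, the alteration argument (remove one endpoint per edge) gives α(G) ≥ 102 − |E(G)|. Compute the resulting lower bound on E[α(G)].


E[|E(G)|] = C(102, 2)·p = 5151 · (1/612) = 101/12.
E[α(G)] ≥ n − E[|E(G)|] = 102 − 101/12 = 1123/12.
Numerically: ≈ 93.583.
(This is only a lower bound; the true E[α(G)] may be larger.)

E[α(G)] ≥ 1123/12 ≈ 93.583.


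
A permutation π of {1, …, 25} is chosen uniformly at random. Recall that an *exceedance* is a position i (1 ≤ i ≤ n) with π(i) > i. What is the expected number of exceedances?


Write X = Σ_{i=1}^{25} X_i, where X_i = 1_{π(i) > i}.
For each fixed i, π(i) is uniform over {1, …, 25} (marginal of a uniform permutation), so P[π(i) > i] = (n − i)/n. Summing: Σ_{i=1}^{25} (n − i)/n = (0 + 1 + … + 24)/25 = 25(25 − 1)/(2·25) = (25 − 1)/2.
Hence E[X] = Σ_{i=1}^{25} (25 − i)/25 = 12 ≈ 12.000000.

E[X] = 12 = 12.000000.


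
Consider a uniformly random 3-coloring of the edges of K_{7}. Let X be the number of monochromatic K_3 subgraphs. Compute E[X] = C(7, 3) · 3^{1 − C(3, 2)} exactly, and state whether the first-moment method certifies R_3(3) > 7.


E[X] = C(7, 3) · 3^{1 − 3} = 35 · 3^{−2} = 35/9.
As a reduced fraction: E[X] = 35/9 ≈ 3.8888889.
Is E[X] < 1? NO.
Since E[X] ≥ 1, the first-moment bound is inconclusive at n = 7; it does NOT by itself certify R_3(3) > 7.

E[X] = 35/9 ≈ 3.8888889; E[X] ≥ 1; first-moment method inconclusive here.


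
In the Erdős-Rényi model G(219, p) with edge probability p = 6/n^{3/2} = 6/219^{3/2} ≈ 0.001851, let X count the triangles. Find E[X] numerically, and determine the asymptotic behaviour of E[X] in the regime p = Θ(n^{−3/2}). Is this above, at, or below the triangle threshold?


Number of potential triangles: C(219, 3) = 1726669.
Each occurs with probability p³ ≈ (0.001851)³ ≈ 6.345345e-09.
By linearity: E[X] = C(219, 3)·p³ ≈ 1726669 · 6.345345e-09 ≈ 0.0110.
Since α = 3/2 > 1, p = c/n^{3/2} = o(1/n) is below the triangle threshold p ~ 1/n. Asymptotically E[X] ~ (c³/6)·n^{3(1−α)} = (6³/6)·n^{-1.5} → 0, so by Markov's inequality G has no triangles w.h.p.

E[X] ≈ 0.0110; in regime p = Θ(1/n^{3/2}) E[X] tends to 0 (below the triangle threshold p ~ 1/n).


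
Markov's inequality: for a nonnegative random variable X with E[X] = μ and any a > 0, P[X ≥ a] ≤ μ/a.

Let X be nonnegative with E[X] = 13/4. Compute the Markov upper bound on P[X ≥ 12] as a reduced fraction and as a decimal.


μ = E[X] = 13/4, a = 12.
Markov: P[X ≥ 12] ≤ μ/a = (13/4)/12 = 13/48.
Numerically: ≈ 0.2708.
(Since a = 12 > μ = 3.2500, the bound 13/48 is < 1 and informative.)

P[X ≥ 12] ≤ 13/48 ≈ 0.2708.


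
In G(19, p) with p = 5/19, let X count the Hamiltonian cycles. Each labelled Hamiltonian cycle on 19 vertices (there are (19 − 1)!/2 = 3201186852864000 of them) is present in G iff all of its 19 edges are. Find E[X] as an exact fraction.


K_19 has (19 − 1)!/2 = 3201186852864000 labelled Hamiltonian cycles.
For each such Hamiltonian cycle H, let X_H = 1 if all 19 edges of H are present in G. Then P[X_H = 1] = p^{19} = (5/19)^{19} = 19073486328125/1978419655660313589123979.
By linearity of expectation: E[X] = Σ_H E[X_H] = 3201186852864000 · p^{19} = 3201186852864000 · 19073486328125/1978419655660313589123979 = 61057793671875000000000000000/1978419655660313589123979.
Numerically: E[X] ≈ 30862.

E[X] = 3201186852864000 · (5/19)^{19} = 61057793671875000000000000000/1978419655660313589123979 ≈ 30862.


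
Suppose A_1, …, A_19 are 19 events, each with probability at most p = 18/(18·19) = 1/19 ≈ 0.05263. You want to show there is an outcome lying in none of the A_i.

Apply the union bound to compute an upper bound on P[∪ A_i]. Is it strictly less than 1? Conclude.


Union bound: P[∪_{i=1}^{19} A_i] ≤ Σ_i P[A_i] ≤ 19·p = 19·(1/19) = 1.
Numerically: 1 ≈ 1.00000.
Is 1 < 1? NO.
Since the bound 1 is ≥ 1, the union bound is uninformative here; it does NOT by itself certify existence.

19·p = 1 ≈ 1.00000; existence NOT certified by the union bound.


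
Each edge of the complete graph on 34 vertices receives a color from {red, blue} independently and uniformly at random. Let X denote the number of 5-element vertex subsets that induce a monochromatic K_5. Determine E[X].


Let X = Σ_S X_S over the C(34, 5) = 278256 subsets S of size 5, where X_S = 1 if the K_5 on S is monochromatic.
For a fixed S, the K_5 on S has C(5, 2) = 10 edges. P[all 10 edges red] = (1/2)^10, and likewise for blue, so P[monochromatic] = 2·(1/2)^10 = 2^{1 − 10} = 1/512.
By linearity: E[X] = C(34, 5) · 2^{1 − 10} = 278256 · 1/512 = 17391/32.
Numerically: E[X] ≈ 543.46875.

E[X] = C(34,5)·2^(1−C(5,2)) = 17391/32 ≈ 543.46875.


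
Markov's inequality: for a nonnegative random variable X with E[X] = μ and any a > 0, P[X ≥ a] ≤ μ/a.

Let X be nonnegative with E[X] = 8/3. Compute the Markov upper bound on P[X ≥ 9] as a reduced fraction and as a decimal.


μ = E[X] = 8/3, a = 9.
Markov: P[X ≥ 9] ≤ μ/a = (8/3)/9 = 8/27.
Numerically: ≈ 0.29630.
(Since a = 9 > μ = 2.66667, the bound 8/27 is < 1 and informative.)

P[X ≥ 9] ≤ 8/27 ≈ 0.29630.


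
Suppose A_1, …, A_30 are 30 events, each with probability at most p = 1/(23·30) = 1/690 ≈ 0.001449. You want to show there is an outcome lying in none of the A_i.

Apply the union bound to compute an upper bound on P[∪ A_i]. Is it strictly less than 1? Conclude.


Union bound: P[∪_{i=1}^{30} A_i] ≤ Σ_i P[A_i] ≤ 30·p = 30·(1/690) = 1/23.
Numerically: 1/23 ≈ 0.043478.
Is 1/23 < 1? YES.
Since P[∪ A_i] ≤ 1/23 < 1, the complement has P[∩ A_i^c] ≥ 1 − 1/23 = 22/23 > 0, so some outcome avoids every A_i.

30·p = 1/23 ≈ 0.043478; existence CERTIFIED by the union bound.


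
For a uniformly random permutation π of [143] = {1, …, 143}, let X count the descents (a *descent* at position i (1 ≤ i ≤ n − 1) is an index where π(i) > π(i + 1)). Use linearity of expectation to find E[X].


Write X = Σ X_I over i = 1, …, 142, with X_I the indicator of one descent.
There are 142 indicators.
For each fixed i, the pair (π(i), π(i+1)) is a uniformly random ordered pair of distinct values from {1, …, 143}; by symmetry P[π(i) > π(i+1)] = 1/2.
By linearity: E[X] = 142 · (1/2) = (143 − 1) · (1/2) = 71 ≈ 71.0000.

E[X] = 71 = 71.0000.


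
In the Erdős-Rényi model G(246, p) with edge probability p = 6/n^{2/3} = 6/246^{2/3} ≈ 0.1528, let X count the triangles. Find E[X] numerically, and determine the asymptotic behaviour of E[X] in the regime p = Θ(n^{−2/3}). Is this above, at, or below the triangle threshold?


Number of potential triangles: C(246, 3) = 2450980.
Each occurs with probability p³ ≈ (0.1528)³ ≈ 3.569304e-03.
By linearity: E[X] = C(246, 3)·p³ ≈ 2450980 · 3.569304e-03 ≈ 8748.2927.
Since α = 2/3 < 1, p = c/n^{2/3} ≫ 1/n is above the triangle threshold p ~ 1/n. Asymptotically E[X] ~ (c³/6)·n^{3(1−α)} = (6³/6)·n^{1} → ∞; triangles are abundant w.h.p.

E[X] ≈ 8748.2927; in regime p = Θ(1/n^{2/3}) E[X] diverges (above the triangle threshold p ~ 1/n).


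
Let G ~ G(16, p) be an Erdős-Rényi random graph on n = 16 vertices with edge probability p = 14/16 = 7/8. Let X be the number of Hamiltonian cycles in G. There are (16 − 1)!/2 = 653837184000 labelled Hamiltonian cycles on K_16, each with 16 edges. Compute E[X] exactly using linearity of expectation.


K_16 has (16 − 1)!/2 = 653837184000 labelled Hamiltonian cycles.
For each such Hamiltonian cycle H, let X_H = 1 if all 16 edges of H are present in G. Then P[X_H = 1] = p^{16} = (7/8)^{16} = 33232930569601/281474976710656.
By linearity of expectation: E[X] = Σ_H E[X_H] = 653837184000 · p^{16} = 653837184000 · 33232930569601/281474976710656 = 21219654042671322112875/274877906944.
Numerically: E[X] ≈ 7.72e+10.

E[X] = 653837184000 · (7/8)^{16} = 21219654042671322112875/274877906944 ≈ 7.72e+10.


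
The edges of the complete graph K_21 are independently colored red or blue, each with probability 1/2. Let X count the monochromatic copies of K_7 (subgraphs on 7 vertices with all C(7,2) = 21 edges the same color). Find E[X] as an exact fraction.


Let X = Σ_S X_S over the C(21, 7) = 116280 subsets S of size 7, where X_S = 1 if the K_7 on S is monochromatic.
For a fixed S, the K_7 on S has C(7, 2) = 21 edges. P[all 21 edges red] = (1/2)^21, and likewise for blue, so P[monochromatic] = 2·(1/2)^21 = 2^{1 − 21} = 1/1048576.
Summing: E[X] = C(21, 7) · 2^{1 − 21} = 116280 · 1/1048576 = 14535/131072.
Numerically: E[X] ≈ 0.110893.

E[X] = C(21,7)·2^(1−C(7,2)) = 14535/131072 ≈ 0.110893.


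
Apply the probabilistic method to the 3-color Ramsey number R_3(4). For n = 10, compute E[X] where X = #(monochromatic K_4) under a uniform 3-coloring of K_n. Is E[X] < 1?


E[X] = C(10, 4) · 3^{1 − 6} = 210 · 3^{−5} = 210/243.
As a reduced fraction: E[X] = 70/81 ≈ 0.8642.
Is E[X] < 1? YES.
Since E[X] < 1, there exists a 3-coloring of K_{10} with no monochromatic K_4; hence R_3(4) > 10.

E[X] = 70/81 ≈ 0.8642; E[X] < 1, so R_3(4) > 10.


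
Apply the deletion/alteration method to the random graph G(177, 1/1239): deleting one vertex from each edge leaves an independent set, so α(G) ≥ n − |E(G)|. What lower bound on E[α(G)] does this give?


E[|E(G)|] = C(177, 2)·p = 15576 · (1/1239) = 88/7.
E[α(G)] ≥ n − E[|E(G)|] = 177 − 88/7 = 1151/7.
Numerically: ≈ 164.42857.
(This is only a lower bound; the true E[α(G)] may be larger.)

E[α(G)] ≥ 1151/7 ≈ 164.42857.


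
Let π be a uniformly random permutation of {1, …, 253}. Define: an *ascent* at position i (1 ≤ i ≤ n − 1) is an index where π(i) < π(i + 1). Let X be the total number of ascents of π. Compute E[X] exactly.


Write X = Σ X_I over i = 1, …, 252, with X_I the indicator of one ascent.
There are 252 indicators.
For each fixed i, the pair (π(i), π(i+1)) is a uniformly random ordered pair of distinct values from {1, …, 253}; by symmetry P[π(i) < π(i+1)] = 1/2.
By linearity: E[X] = 252 · (1/2) = (253 − 1) · (1/2) = 126 ≈ 126.00000.

E[X] = 126 = 126.00000.


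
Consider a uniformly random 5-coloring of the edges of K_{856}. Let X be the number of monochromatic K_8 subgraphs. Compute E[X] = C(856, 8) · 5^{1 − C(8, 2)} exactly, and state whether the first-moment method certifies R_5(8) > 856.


E[X] = C(856, 8) · 5^{1 − 28} = 6918660634157180775 · 5^{−27} = 6918660634157180775/7450580596923828125.
As a reduced fraction: E[X] = 276746425366287231/298023223876953125 ≈ 0.929.
Is E[X] < 1? YES.
Since E[X] < 1, there exists a 5-coloring of K_{856} with no monochromatic K_8; hence R_5(8) > 856.

E[X] = 276746425366287231/298023223876953125 ≈ 0.929; E[X] < 1, so R_5(8) > 856.


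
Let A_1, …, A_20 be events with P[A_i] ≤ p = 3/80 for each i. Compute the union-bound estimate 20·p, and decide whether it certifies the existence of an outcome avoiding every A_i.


Union bound: P[∪_{i=1}^{20} A_i] ≤ Σ_i P[A_i] ≤ 20·p = 20·(3/80) = 3/4.
Numerically: 3/4 ≈ 0.750000.
Is 3/4 < 1? YES.
Since P[∪ A_i] ≤ 3/4 < 1, the complement has P[∩ A_i^c] ≥ 1 − 3/4 = 1/4 > 0, so some outcome avoids every A_i.

20·p = 3/4 ≈ 0.750000; existence CERTIFIED by the union bound.


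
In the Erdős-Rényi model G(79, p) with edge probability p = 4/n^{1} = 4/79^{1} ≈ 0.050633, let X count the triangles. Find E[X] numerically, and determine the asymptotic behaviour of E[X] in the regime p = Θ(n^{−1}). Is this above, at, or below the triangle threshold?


Number of potential triangles: C(79, 3) = 79079.
Each occurs with probability p³ ≈ (0.050633)³ ≈ 1.2980718e-04.
By linearity: E[X] = C(79, 3)·p³ ≈ 79079 · 1.2980718e-04 ≈ 10.26502.
Here α = 1, so p = 4/n is exactly at the triangle threshold p ~ 1/n. Asymptotically E[X] → c³/6 = 4³/6 = 32/3 ≈ 10.66667, a bounded constant. In this regime the triangle count is asymptotically Poisson(c³/6).

E[X] ≈ 10.26502; in regime p = Θ(1/n^{1}) E[X] stays bounded (at the triangle threshold p ~ 1/n).


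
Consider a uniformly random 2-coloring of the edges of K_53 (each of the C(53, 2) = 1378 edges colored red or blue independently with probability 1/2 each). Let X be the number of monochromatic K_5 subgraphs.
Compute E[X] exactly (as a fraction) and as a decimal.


Let X = Σ_S X_S over the C(53, 5) = 2869685 subsets S of size 5, where X_S = 1 if the K_5 on S is monochromatic.
For a fixed S, the K_5 on S has C(5, 2) = 10 edges. P[all 10 edges red] = (1/2)^10, and likewise for blue, so P[monochromatic] = 2·(1/2)^10 = 2^{1 − 10} = 1/512.
By linearity of expectation: E[X] = C(53, 5) · 2^{1 − 10} = 2869685 · 1/512 = 2869685/512.
Numerically: E[X] ≈ 5604.8535.

E[X] = C(53,5)·2^(1−C(5,2)) = 2869685/512 ≈ 5604.8535.


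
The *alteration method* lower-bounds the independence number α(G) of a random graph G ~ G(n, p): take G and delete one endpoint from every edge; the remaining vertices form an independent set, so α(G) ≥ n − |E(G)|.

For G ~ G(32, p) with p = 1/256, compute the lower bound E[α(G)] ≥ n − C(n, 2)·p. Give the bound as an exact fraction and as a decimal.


E[|E(G)|] = C(32, 2)·p = 496 · (1/256) = 31/16.
E[α(G)] ≥ n − E[|E(G)|] = 32 − 31/16 = 481/16.
Numerically: ≈ 30.062.
(This is only a lower bound; the true E[α(G)] may be larger.)

E[α(G)] ≥ 481/16 ≈ 30.062.


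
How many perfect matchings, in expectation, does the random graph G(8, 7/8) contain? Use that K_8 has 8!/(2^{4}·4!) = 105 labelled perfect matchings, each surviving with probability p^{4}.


K_8 has 8!/(2^{4}·4!) = 105 labelled perfect matchings.
For each such perfect matching H, let X_H = 1 if all 4 edges of H are present in G. Then P[X_H = 1] = p^{4} = (7/8)^{4} = 2401/4096.
Summing the indicators: E[X] = Σ_H E[X_H] = 105 · p^{4} = 105 · 2401/4096 = 252105/4096.
Numerically: E[X] ≈ 61.55.

E[X] = 105 · (7/8)^{4} = 252105/4096 ≈ 61.55.


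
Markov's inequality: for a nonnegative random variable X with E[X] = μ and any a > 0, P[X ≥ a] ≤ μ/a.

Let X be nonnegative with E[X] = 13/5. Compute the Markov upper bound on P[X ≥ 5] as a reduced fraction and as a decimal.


μ = E[X] = 13/5, a = 5.
Markov: P[X ≥ 5] ≤ μ/a = (13/5)/5 = 13/25.
Numerically: ≈ 0.52000.
(Since a = 5 > μ = 2.60000, the bound 13/25 is < 1 and informative.)

P[X ≥ 5] ≤ 13/25 ≈ 0.52000.


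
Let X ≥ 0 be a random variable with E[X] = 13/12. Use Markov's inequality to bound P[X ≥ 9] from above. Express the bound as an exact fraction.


μ = E[X] = 13/12, a = 9.
Markov: P[X ≥ 9] ≤ μ/a = (13/12)/9 = 13/108.
Numerically: ≈ 0.120370.
(Since a = 9 > μ = 1.083333, the bound 13/108 is < 1 and informative.)

P[X ≥ 9] ≤ 13/108 ≈ 0.120370.


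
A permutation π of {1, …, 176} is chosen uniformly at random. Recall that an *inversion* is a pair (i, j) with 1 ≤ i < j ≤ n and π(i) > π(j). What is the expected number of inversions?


Write X = Σ X_I over the C(176, 2) = 15400 pairs i < j, with X_I the indicator of one inversion.
There are 15400 indicators.
For each fixed pair i < j, the values π(i) and π(j) are two distinct elements of {1, …, 176} in uniformly random order; by symmetry P[π(i) > π(j)] = 1/2.
By linearity: E[X] = 15400 · (1/2) = C(176, 2) · (1/2) = 15400/2 = 7700 ≈ 7700.000000.

E[X] = 7700 = 7700.000000.


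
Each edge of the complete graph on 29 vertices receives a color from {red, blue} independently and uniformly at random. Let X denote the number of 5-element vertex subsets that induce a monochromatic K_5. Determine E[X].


Let X = Σ_S X_S over the C(29, 5) = 118755 subsets S of size 5, where X_S = 1 if the K_5 on S is monochromatic.
For a fixed S, the K_5 on S has C(5, 2) = 10 edges. P[all 10 edges red] = (1/2)^10, and likewise for blue, so P[monochromatic] = 2·(1/2)^10 = 2^{1 − 10} = 1/512.
By linearity: E[X] = C(29, 5) · 2^{1 − 10} = 118755 · 1/512 = 118755/512.
Numerically: E[X] ≈ 231.943.

E[X] = C(29,5)·2^(1−C(5,2)) = 118755/512 ≈ 231.943.


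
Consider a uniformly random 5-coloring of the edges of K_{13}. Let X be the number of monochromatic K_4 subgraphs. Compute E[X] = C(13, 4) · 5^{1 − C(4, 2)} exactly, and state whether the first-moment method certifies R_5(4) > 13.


E[X] = C(13, 4) · 5^{1 − 6} = 715 · 5^{−5} = 715/3125.
As a reduced fraction: E[X] = 143/625 ≈ 0.228800.
Is E[X] < 1? YES.
Since E[X] < 1, there exists a 5-coloring of K_{13} with no monochromatic K_4; hence R_5(4) > 13.

E[X] = 143/625 ≈ 0.228800; E[X] < 1, so R_5(4) > 13.


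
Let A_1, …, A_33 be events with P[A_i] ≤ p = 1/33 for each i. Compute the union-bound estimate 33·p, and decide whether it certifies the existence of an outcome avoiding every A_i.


Union bound: P[∪_{i=1}^{33} A_i] ≤ Σ_i P[A_i] ≤ 33·p = 33·(1/33) = 1.
Numerically: 1 ≈ 1.0000000.
Is 1 < 1? NO.
Since the bound 1 is ≥ 1, the union bound is uninformative here; it does NOT by itself certify existence.

33·p = 1 ≈ 1.0000000; existence NOT certified by the union bound.


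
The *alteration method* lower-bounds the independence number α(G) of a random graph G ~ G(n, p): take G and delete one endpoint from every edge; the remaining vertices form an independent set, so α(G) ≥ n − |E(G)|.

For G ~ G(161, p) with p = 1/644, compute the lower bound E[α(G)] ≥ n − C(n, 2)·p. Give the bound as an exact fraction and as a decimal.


E[|E(G)|] = C(161, 2)·p = 12880 · (1/644) = 20.
E[α(G)] ≥ n − E[|E(G)|] = 161 − 20 = 141.
Numerically: ≈ 141.00000.
(This is only a lower bound; the true E[α(G)] may be larger.)

E[α(G)] ≥ 141 ≈ 141.00000.


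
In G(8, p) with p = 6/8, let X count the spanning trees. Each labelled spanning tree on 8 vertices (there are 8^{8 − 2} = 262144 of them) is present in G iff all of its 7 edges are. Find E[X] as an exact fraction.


K_8 has 8^{8 − 2} = 262144 labelled spanning trees.
For each such spanning tree H, let X_H = 1 if all 7 edges of H are present in G. Then P[X_H = 1] = p^{7} = (3/4)^{7} = 2187/16384.
Summing the indicators: E[X] = Σ_H E[X_H] = 262144 · p^{7} = 262144 · 2187/16384 = 34992.
Numerically: E[X] ≈ 3.5e+04.

E[X] = 262144 · (3/4)^{7} = 34992 ≈ 3.5e+04.


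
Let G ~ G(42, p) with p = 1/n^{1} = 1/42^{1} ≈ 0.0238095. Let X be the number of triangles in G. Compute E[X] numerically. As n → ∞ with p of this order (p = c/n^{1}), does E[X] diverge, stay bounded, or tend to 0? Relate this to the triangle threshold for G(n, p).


Number of potential triangles: C(42, 3) = 11480.
Each occurs with probability p³ ≈ (0.0238095)³ ≈ 1.34974625e-05.
By linearity: E[X] = C(42, 3)·p³ ≈ 11480 · 1.34974625e-05 ≈ 0.154951.
Here α = 1, so p = 1/n is exactly at the triangle threshold p ~ 1/n. Asymptotically E[X] → c³/6 = 1³/6 = 1/6 ≈ 0.166667, a bounded constant. In this regime the triangle count is asymptotically Poisson(c³/6).

E[X] ≈ 0.154951; in regime p = Θ(1/n^{1}) E[X] stays bounded (at the triangle threshold p ~ 1/n).


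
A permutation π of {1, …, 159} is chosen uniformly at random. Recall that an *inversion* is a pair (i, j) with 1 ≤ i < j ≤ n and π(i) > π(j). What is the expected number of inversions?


Write X = Σ X_I over the C(159, 2) = 12561 pairs i < j, with X_I the indicator of one inversion.
There are 12561 indicators.
For each fixed pair i < j, the values π(i) and π(j) are two distinct elements of {1, …, 159} in uniformly random order; by symmetry P[π(i) > π(j)] = 1/2.
By linearity: E[X] = 12561 · (1/2) = C(159, 2) · (1/2) = 12561/2 = 12561/2 ≈ 6280.500000.

E[X] = 12561/2 = 6280.500000.


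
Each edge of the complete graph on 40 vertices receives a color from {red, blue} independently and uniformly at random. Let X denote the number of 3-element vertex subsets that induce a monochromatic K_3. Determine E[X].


Let X = Σ_S X_S over the C(40, 3) = 9880 subsets S of size 3, where X_S = 1 if the K_3 on S is monochromatic.
For a fixed S, the K_3 on S has C(3, 2) = 3 edges. P[all 3 edges red] = (1/2)^3, and likewise for blue, so P[monochromatic] = 2·(1/2)^3 = 2^{1 − 3} = 1/4.
By linearity: E[X] = C(40, 3) · 2^{1 − 3} = 9880 · 1/4 = 2470.
Numerically: E[X] ≈ 2470.0000.

E[X] = C(40,3)·2^(1−C(3,2)) = 2470 ≈ 2470.0000.


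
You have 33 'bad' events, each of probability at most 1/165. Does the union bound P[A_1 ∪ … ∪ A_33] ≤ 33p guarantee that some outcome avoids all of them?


Union bound: P[∪_{i=1}^{33} A_i] ≤ Σ_i P[A_i] ≤ 33·p = 33·(1/165) = 1/5.
Numerically: 1/5 ≈ 0.20000.
Is 1/5 < 1? YES.
Since P[∪ A_i] ≤ 1/5 < 1, the complement has P[∩ A_i^c] ≥ 1 − 1/5 = 4/5 > 0, so some outcome avoids every A_i.

33·p = 1/5 ≈ 0.20000; existence CERTIFIED by the union bound.


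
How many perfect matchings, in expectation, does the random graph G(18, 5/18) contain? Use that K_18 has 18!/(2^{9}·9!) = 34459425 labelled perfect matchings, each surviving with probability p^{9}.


K_18 has 18!/(2^{9}·9!) = 34459425 labelled perfect matchings.
For each such perfect matching H, let X_H = 1 if all 9 edges of H are present in G. Then P[X_H = 1] = p^{9} = (5/18)^{9} = 1953125/198359290368.
By linearity of expectation: E[X] = Σ_H E[X_H] = 34459425 · p^{9} = 34459425 · 1953125/198359290368 = 830908203125/2448880128.
Numerically: E[X] ≈ 339.301.

E[X] = 34459425 · (5/18)^{9} = 830908203125/2448880128 ≈ 339.301.


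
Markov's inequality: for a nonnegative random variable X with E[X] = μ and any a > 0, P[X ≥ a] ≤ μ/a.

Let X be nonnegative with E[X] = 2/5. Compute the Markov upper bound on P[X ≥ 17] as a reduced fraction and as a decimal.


μ = E[X] = 2/5, a = 17.
Markov: P[X ≥ 17] ≤ μ/a = (2/5)/17 = 2/85.
Numerically: ≈ 0.023529.
(Since a = 17 > μ = 0.400000, the bound 2/85 is < 1 and informative.)

P[X ≥ 17] ≤ 2/85 ≈ 0.023529.


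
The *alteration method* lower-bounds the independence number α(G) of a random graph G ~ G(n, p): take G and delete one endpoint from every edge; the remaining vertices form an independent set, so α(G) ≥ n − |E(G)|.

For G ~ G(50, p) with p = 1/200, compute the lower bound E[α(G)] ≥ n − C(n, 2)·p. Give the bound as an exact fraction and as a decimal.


E[|E(G)|] = C(50, 2)·p = 1225 · (1/200) = 49/8.
E[α(G)] ≥ n − E[|E(G)|] = 50 − 49/8 = 351/8.
Numerically: ≈ 43.875000.
(This is only a lower bound; the true E[α(G)] may be larger.)

E[α(G)] ≥ 351/8 ≈ 43.875000.


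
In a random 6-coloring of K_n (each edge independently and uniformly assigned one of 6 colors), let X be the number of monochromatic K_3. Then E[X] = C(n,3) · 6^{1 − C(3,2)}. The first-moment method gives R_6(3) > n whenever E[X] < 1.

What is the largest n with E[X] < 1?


We need C(n, 3) · 6^{1 − 3} < 1, i.e. C(n, 3) < 6^{3 − 1} = 36.
Check values of n near the boundary:
  n = 5: C(5, 3) = 10; 10 < 36? YES
  n = 6: C(6, 3) = 20; 20 < 36? YES
  n = 7: C(7, 3) = 35; 35 < 36? YES
  n = 8: C(8, 3) = 56; 56 < 36? NO
The largest n with C(n, 3) < 36 is n = 7 (where E[X] = 35/36 ≈ 0.9722222). Hence R_6(3) > 7, i.e. R_6(3) ≥ 8.

Largest n = 7; hence R_6(3) > 7.


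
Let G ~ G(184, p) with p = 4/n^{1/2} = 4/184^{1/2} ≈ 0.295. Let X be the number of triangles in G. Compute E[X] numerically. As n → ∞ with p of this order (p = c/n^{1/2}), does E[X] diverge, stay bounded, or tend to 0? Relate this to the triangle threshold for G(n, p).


Number of potential triangles: C(184, 3) = 1021384.
Each occurs with probability p³ ≈ (0.295)³ ≈ 2.56421e-02.
By linearity: E[X] = C(184, 3)·p³ ≈ 1021384 · 2.56421e-02 ≈ 26190.410.
Since α = 1/2 < 1, p = c/n^{1/2} ≫ 1/n is above the triangle threshold p ~ 1/n. Asymptotically E[X] ~ (c³/6)·n^{3(1−α)} = (4³/6)·n^{1.5} → ∞; triangles are abundant w.h.p.

E[X] ≈ 26190.410; in regime p = Θ(1/n^{1/2}) E[X] diverges (above the triangle threshold p ~ 1/n).


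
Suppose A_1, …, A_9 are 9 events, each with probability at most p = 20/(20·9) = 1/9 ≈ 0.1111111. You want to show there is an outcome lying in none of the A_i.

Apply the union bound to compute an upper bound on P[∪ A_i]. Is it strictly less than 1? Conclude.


Union bound: P[∪_{i=1}^{9} A_i] ≤ Σ_i P[A_i] ≤ 9·p = 9·(1/9) = 1.
Numerically: 1 ≈ 1.0000000.
Is 1 < 1? NO.
Since the bound 1 is ≥ 1, the union bound is uninformative here; it does NOT by itself certify existence.

9·p = 1 ≈ 1.0000000; existence NOT certified by the union bound.


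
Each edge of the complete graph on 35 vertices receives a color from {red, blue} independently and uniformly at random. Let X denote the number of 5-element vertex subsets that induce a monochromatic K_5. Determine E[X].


Let X = Σ_S X_S over the C(35, 5) = 324632 subsets S of size 5, where X_S = 1 if the K_5 on S is monochromatic.
For a fixed S, the K_5 on S has C(5, 2) = 10 edges. P[all 10 edges red] = (1/2)^10, and likewise for blue, so P[monochromatic] = 2·(1/2)^10 = 2^{1 − 10} = 1/512.
By linearity of expectation: E[X] = C(35, 5) · 2^{1 − 10} = 324632 · 1/512 = 40579/64.
Numerically: E[X] ≈ 634.0469.

E[X] = C(35,5)·2^(1−C(5,2)) = 40579/64 ≈ 634.0469.


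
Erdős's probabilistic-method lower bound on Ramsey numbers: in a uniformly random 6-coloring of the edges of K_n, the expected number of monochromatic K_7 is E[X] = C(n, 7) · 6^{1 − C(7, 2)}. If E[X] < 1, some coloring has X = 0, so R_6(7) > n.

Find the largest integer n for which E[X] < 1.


We need C(n, 7) · 6^{1 − 21} < 1, i.e. C(n, 7) < 6^{21 − 1} = 3656158440062976.
Check values of n near the boundary:
  n = 564: C(564, 7) = 3469685994423792; 3469685994423792 < 3656158440062976? YES
  n = 565: C(565, 7) = 3513212521235560; 3513212521235560 < 3656158440062976? YES
  n = 566: C(566, 7) = 3557206237959440; 3557206237959440 < 3656158440062976? YES
  n = 567: C(567, 7) = 3601671315933933; 3601671315933933 < 3656158440062976? YES
  n = 568: C(568, 7) = 3646611956239704; 3646611956239704 < 3656158440062976? YES
  n = 569: C(569, 7) = 3692032389858348; 3692032389858348 < 3656158440062976? NO
  n = 570: C(570, 7) = 3737936877831720; 3737936877831720 < 3656158440062976? NO
The largest n with C(n, 7) < 3656158440062976 is n = 568 (where E[X] = 16882462760369/16926659444736 ≈ 0.9973889). Hence R_6(7) > 568, i.e. R_6(7) ≥ 569.

Largest n = 568; hence R_6(7) > 568.


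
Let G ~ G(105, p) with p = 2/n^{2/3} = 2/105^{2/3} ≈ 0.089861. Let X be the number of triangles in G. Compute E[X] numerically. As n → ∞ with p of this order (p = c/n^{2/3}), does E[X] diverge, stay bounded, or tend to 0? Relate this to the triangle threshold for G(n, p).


Number of potential triangles: C(105, 3) = 187460.
Each occurs with probability p³ ≈ (0.089861)³ ≈ 7.2562358e-04.
By linearity: E[X] = C(105, 3)·p³ ≈ 187460 · 7.2562358e-04 ≈ 136.02540.
Since α = 2/3 < 1, p = c/n^{2/3} ≫ 1/n is above the triangle threshold p ~ 1/n. Asymptotically E[X] ~ (c³/6)·n^{3(1−α)} = (2³/6)·n^{1} → ∞; triangles are abundant w.h.p.

E[X] ≈ 136.02540; in regime p = Θ(1/n^{2/3}) E[X] diverges (above the triangle threshold p ~ 1/n).


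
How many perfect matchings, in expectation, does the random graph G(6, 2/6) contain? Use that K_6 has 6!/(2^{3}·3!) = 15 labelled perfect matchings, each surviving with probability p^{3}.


K_6 has 6!/(2^{3}·3!) = 15 labelled perfect matchings.
For each such perfect matching H, let X_H = 1 if all 3 edges of H are present in G. Then P[X_H = 1] = p^{3} = (1/3)^{3} = 1/27.
Summing the indicators: E[X] = Σ_H E[X_H] = 15 · p^{3} = 15 · 1/27 = 5/9.
Numerically: E[X] ≈ 0.555556.

E[X] = 15 · (1/3)^{3} = 5/9 ≈ 0.555556.


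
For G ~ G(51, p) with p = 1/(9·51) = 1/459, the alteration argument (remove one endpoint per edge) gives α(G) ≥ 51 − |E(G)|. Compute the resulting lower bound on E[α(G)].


E[|E(G)|] = C(51, 2)·p = 1275 · (1/459) = 25/9.
E[α(G)] ≥ n − E[|E(G)|] = 51 − 25/9 = 434/9.
Numerically: ≈ 48.222.
(This is only a lower bound; the true E[α(G)] may be larger.)

E[α(G)] ≥ 434/9 ≈ 48.222.


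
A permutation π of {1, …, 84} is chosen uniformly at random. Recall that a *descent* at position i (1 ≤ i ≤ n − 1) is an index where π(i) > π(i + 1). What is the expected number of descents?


Write X = Σ X_I over i = 1, …, 83, with X_I the indicator of one descent.
There are 83 indicators.
For each fixed i, the pair (π(i), π(i+1)) is a uniformly random ordered pair of distinct values from {1, …, 84}; by symmetry P[π(i) > π(i+1)] = 1/2.
By linearity: E[X] = 83 · (1/2) = (84 − 1) · (1/2) = 83/2 ≈ 41.5000.

E[X] = 83/2 = 41.5000.


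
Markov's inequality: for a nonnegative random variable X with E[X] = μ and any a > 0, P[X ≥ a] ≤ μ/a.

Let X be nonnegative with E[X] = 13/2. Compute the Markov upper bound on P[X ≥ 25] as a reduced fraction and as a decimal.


μ = E[X] = 13/2, a = 25.
Markov: P[X ≥ 25] ≤ μ/a = (13/2)/25 = 13/50.
Numerically: ≈ 0.26000.
(Since a = 25 > μ = 6.50000, the bound 13/50 is < 1 and informative.)

P[X ≥ 25] ≤ 13/50 ≈ 0.26000.


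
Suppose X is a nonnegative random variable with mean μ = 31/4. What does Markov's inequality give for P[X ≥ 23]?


μ = E[X] = 31/4, a = 23.
Markov: P[X ≥ 23] ≤ μ/a = (31/4)/23 = 31/92.
Numerically: ≈ 0.3370.
(Since a = 23 > μ = 7.7500, the bound 31/92 is < 1 and informative.)

P[X ≥ 23] ≤ 31/92 ≈ 0.3370.


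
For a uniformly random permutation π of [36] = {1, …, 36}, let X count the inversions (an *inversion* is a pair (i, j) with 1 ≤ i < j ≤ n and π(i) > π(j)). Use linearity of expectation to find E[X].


Write X = Σ X_I over the C(36, 2) = 630 pairs i < j, with X_I the indicator of one inversion.
There are 630 indicators.
For each fixed pair i < j, the values π(i) and π(j) are two distinct elements of {1, …, 36} in uniformly random order; by symmetry P[π(i) > π(j)] = 1/2.
By linearity: E[X] = 630 · (1/2) = C(36, 2) · (1/2) = 630/2 = 315 ≈ 315.00000.

E[X] = 315 = 315.00000.


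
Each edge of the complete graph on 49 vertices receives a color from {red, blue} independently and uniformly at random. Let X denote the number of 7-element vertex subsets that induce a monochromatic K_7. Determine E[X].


Let X = Σ_S X_S over the C(49, 7) = 85900584 subsets S of size 7, where X_S = 1 if the K_7 on S is monochromatic.
For a fixed S, the K_7 on S has C(7, 2) = 21 edges. P[all 21 edges red] = (1/2)^21, and likewise for blue, so P[monochromatic] = 2·(1/2)^21 = 2^{1 − 21} = 1/1048576.
By linearity of expectation: E[X] = C(49, 7) · 2^{1 − 21} = 85900584 · 1/1048576 = 10737573/131072.
Numerically: E[X] ≈ 81.92118.

E[X] = C(49,7)·2^(1−C(7,2)) = 10737573/131072 ≈ 81.92118.


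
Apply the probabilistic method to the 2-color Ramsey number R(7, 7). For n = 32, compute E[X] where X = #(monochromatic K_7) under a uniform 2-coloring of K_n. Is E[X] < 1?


E[X] = C(32, 7) · 2^{1 − 21} = 3365856 · 2^{−20} = 3365856/1048576.
As a reduced fraction: E[X] = 105183/32768 ≈ 3.210.
Is E[X] < 1? NO.
Since E[X] ≥ 1, the first-moment bound is inconclusive at n = 32; it does NOT by itself certify R(7, 7) > 32.

E[X] = 105183/32768 ≈ 3.210; E[X] ≥ 1; first-moment method inconclusive here.


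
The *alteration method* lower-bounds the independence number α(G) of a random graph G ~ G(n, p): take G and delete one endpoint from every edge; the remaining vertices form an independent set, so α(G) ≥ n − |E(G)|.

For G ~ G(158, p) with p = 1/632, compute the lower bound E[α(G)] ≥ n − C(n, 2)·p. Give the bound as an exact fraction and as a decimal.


E[|E(G)|] = C(158, 2)·p = 12403 · (1/632) = 157/8.
E[α(G)] ≥ n − E[|E(G)|] = 158 − 157/8 = 1107/8.
Numerically: ≈ 138.375000.
(This is only a lower bound; the true E[α(G)] may be larger.)

E[α(G)] ≥ 1107/8 ≈ 138.375000.


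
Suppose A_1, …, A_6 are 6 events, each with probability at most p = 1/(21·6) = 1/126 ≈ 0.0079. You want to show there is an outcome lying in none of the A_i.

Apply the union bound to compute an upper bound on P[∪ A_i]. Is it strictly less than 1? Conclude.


Union bound: P[∪_{i=1}^{6} A_i] ≤ Σ_i P[A_i] ≤ 6·p = 6·(1/126) = 1/21.
Numerically: 1/21 ≈ 0.0476.
Is 1/21 < 1? YES.
Since P[∪ A_i] ≤ 1/21 < 1, the complement has P[∩ A_i^c] ≥ 1 − 1/21 = 20/21 > 0, so some outcome avoids every A_i.

6·p = 1/21 ≈ 0.0476; existence CERTIFIED by the union bound.


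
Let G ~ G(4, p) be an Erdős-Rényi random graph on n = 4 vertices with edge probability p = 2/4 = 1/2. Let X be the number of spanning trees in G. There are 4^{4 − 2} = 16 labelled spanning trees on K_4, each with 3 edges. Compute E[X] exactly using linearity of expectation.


K_4 has 4^{4 − 2} = 16 labelled spanning trees.
For each such spanning tree H, let X_H = 1 if all 3 edges of H are present in G. Then P[X_H = 1] = p^{3} = (1/2)^{3} = 1/8.
By linearity: E[X] = Σ_H E[X_H] = 16 · p^{3} = 16 · 1/8 = 2.
Numerically: E[X] ≈ 2.

E[X] = 16 · (1/2)^{3} = 2 ≈ 2.


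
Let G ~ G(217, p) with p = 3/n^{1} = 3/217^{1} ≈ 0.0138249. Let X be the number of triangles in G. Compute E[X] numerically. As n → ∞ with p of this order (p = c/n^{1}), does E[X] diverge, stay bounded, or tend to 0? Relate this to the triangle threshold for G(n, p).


Number of potential triangles: C(217, 3) = 1679580.
Each occurs with probability p³ ≈ (0.0138249)³ ≈ 2.64231483e-06.
By linearity: E[X] = C(217, 3)·p³ ≈ 1679580 · 2.64231483e-06 ≈ 4.437979.
Here α = 1, so p = 3/n is exactly at the triangle threshold p ~ 1/n. Asymptotically E[X] → c³/6 = 3³/6 = 9/2 ≈ 4.500000, a bounded constant. In this regime the triangle count is asymptotically Poisson(c³/6).

E[X] ≈ 4.437979; in regime p = Θ(1/n^{1}) E[X] stays bounded (at the triangle threshold p ~ 1/n).


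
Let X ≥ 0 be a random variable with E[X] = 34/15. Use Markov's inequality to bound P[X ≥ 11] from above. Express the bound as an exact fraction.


μ = E[X] = 34/15, a = 11.
Markov: P[X ≥ 11] ≤ μ/a = (34/15)/11 = 34/165.
Numerically: ≈ 0.206061.
(Since a = 11 > μ = 2.266667, the bound 34/165 is < 1 and informative.)

P[X ≥ 11] ≤ 34/165 ≈ 0.206061.


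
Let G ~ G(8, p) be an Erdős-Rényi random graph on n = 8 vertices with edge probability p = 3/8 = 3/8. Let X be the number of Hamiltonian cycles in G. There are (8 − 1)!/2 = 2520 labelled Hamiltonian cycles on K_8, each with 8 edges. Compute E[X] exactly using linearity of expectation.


K_8 has (8 − 1)!/2 = 2520 labelled Hamiltonian cycles.
For each such Hamiltonian cycle H, let X_H = 1 if all 8 edges of H are present in G. Then P[X_H = 1] = p^{8} = (3/8)^{8} = 6561/16777216.
By linearity: E[X] = Σ_H E[X_H] = 2520 · p^{8} = 2520 · 6561/16777216 = 2066715/2097152.
Numerically: E[X] ≈ 0.98549.

E[X] = 2520 · (3/8)^{8} = 2066715/2097152 ≈ 0.98549.


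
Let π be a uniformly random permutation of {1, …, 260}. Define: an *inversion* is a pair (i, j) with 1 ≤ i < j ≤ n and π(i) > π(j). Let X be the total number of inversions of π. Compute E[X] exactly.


Write X = Σ X_I over the C(260, 2) = 33670 pairs i < j, with X_I the indicator of one inversion.
There are 33670 indicators.
For each fixed pair i < j, the values π(i) and π(j) are two distinct elements of {1, …, 260} in uniformly random order; by symmetry P[π(i) > π(j)] = 1/2.
By linearity: E[X] = 33670 · (1/2) = C(260, 2) · (1/2) = 33670/2 = 16835 ≈ 16835.000.

E[X] = 16835 = 16835.000.


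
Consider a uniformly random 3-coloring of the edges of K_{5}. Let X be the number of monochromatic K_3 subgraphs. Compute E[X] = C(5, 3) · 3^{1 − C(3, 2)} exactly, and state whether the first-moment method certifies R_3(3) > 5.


E[X] = C(5, 3) · 3^{1 − 3} = 10 · 3^{−2} = 10/9.
As a reduced fraction: E[X] = 10/9 ≈ 1.1111.
Is E[X] < 1? NO.
Since E[X] ≥ 1, the first-moment bound is inconclusive at n = 5; it does NOT by itself certify R_3(3) > 5.

E[X] = 10/9 ≈ 1.1111; E[X] ≥ 1; first-moment method inconclusive here.


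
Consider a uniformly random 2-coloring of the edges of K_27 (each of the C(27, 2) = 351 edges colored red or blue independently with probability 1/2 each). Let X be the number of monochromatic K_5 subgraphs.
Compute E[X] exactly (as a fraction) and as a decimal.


Let X = Σ_S X_S over the C(27, 5) = 80730 subsets S of size 5, where X_S = 1 if the K_5 on S is monochromatic.
For a fixed S, the K_5 on S has C(5, 2) = 10 edges. P[all 10 edges red] = (1/2)^10, and likewise for blue, so P[monochromatic] = 2·(1/2)^10 = 2^{1 − 10} = 1/512.
By linearity: E[X] = C(27, 5) · 2^{1 − 10} = 80730 · 1/512 = 40365/256.
Numerically: E[X] ≈ 157.675781.

E[X] = C(27,5)·2^(1−C(5,2)) = 40365/256 ≈ 157.675781.


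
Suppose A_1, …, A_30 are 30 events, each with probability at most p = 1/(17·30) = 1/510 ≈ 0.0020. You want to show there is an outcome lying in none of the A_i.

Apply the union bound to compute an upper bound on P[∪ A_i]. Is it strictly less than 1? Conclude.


Union bound: P[∪_{i=1}^{30} A_i] ≤ Σ_i P[A_i] ≤ 30·p = 30·(1/510) = 1/17.
Numerically: 1/17 ≈ 0.0588.
Is 1/17 < 1? YES.
Since P[∪ A_i] ≤ 1/17 < 1, the complement has P[∩ A_i^c] ≥ 1 − 1/17 = 16/17 > 0, so some outcome avoids every A_i.

30·p = 1/17 ≈ 0.0588; existence CERTIFIED by the union bound.


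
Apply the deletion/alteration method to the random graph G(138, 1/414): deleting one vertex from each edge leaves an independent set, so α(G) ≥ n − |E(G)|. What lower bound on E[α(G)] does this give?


E[|E(G)|] = C(138, 2)·p = 9453 · (1/414) = 137/6.
E[α(G)] ≥ n − E[|E(G)|] = 138 − 137/6 = 691/6.
Numerically: ≈ 115.1667.
(This is only a lower bound; the true E[α(G)] may be larger.)

E[α(G)] ≥ 691/6 ≈ 115.1667.


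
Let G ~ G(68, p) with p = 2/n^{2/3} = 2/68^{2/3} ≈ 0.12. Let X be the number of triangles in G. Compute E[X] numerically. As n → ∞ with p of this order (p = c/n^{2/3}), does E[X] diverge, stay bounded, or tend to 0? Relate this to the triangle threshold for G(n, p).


Number of potential triangles: C(68, 3) = 50116.
Each occurs with probability p³ ≈ (0.12)³ ≈ 1.730104e-03.
By linearity: E[X] = C(68, 3)·p³ ≈ 50116 · 1.730104e-03 ≈ 86.7059.
Since α = 2/3 < 1, p = c/n^{2/3} ≫ 1/n is above the triangle threshold p ~ 1/n. Asymptotically E[X] ~ (c³/6)·n^{3(1−α)} = (2³/6)·n^{1} → ∞; triangles are abundant w.h.p.

E[X] ≈ 86.7059; in regime p = Θ(1/n^{2/3}) E[X] diverges (above the triangle threshold p ~ 1/n).
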